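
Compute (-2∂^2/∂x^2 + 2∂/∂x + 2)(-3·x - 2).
- 6 x - 10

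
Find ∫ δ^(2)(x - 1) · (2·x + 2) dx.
0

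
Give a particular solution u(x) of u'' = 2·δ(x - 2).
|x - 2|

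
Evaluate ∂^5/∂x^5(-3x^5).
-360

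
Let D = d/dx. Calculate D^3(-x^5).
- 60 x^{2}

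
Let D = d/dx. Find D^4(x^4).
24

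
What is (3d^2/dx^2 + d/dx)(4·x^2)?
8 x + 24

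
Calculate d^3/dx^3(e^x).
e^{x}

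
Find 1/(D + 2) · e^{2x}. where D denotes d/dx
\frac{e^{2 x}}{4}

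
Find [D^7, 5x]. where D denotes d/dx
35D^{6}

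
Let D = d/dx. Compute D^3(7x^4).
168 x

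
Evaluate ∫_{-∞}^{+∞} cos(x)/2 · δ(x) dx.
\frac{1}{2}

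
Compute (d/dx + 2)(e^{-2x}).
0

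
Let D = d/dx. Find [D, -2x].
-2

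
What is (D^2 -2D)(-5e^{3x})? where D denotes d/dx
- 15 e^{3 x}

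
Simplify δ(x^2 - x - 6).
\frac{\delta(x + 2) + \delta(x - 3)}{5}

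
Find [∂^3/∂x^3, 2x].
6\frac{d^{2}}{dx^{2}}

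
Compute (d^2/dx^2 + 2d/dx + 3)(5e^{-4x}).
55 e^{- 4 x}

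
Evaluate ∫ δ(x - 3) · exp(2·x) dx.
e^{6}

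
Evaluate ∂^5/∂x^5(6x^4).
0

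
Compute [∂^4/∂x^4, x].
4\frac{d^{3}}{dx^{3}}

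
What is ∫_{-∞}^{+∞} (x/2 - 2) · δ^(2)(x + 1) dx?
0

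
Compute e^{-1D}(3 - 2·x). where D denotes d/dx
5 - 2 x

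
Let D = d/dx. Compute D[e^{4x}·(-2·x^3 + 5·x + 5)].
\left(- 8 x^{3} - 6 x^{2} + 20 x + 25\right) e^{4 x}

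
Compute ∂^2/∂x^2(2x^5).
40 x^{3}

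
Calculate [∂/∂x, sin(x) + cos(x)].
- \sin{\left(x \right)} + \cos{\left(x \right)}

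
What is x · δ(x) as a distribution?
0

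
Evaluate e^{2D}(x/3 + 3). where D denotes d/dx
\frac{x}{3} + \frac{11}{3}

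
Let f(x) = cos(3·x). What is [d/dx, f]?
- 3 \sin{\left(3 x \right)}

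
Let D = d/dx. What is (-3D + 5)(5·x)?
25 x - 15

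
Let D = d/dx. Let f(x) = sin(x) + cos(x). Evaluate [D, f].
- \sin{\left(x \right)} + \cos{\left(x \right)}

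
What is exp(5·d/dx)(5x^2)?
5 x^{2} + 50 x + 125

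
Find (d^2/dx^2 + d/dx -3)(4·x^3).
12 x \left(- x^{2} + x + 2\right)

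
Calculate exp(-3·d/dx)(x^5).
x^{5} - 15 x^{4} + 90 x^{3} - 270 x^{2} + 405 x - 243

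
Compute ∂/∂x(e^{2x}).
2 e^{2 x}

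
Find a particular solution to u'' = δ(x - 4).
\frac{|x - 4|}{2}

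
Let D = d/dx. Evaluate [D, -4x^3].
- 12 x^{2}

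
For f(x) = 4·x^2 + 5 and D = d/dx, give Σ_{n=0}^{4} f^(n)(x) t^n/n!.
4 t^{2} + 8 t x + 4 x^{2} + 5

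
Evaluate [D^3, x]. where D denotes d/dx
3D^{2}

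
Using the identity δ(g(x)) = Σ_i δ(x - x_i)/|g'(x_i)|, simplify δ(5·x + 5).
\frac{\delta(x + 1)}{5}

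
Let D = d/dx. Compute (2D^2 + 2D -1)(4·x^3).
4 x \left(- x^{2} + 6 x + 12\right)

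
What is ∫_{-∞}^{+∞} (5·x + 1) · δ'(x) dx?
-5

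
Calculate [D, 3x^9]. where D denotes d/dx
27 x^{8}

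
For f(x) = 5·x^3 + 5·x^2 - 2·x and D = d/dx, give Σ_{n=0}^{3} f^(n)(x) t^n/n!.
5 t^{3} + t^{2} \left(15 x + 5\right) + t \left(15 x^{2} + 10 x - 2\right) + 5 x^{3} + 5 x^{2} - 2 x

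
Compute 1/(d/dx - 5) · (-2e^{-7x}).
\frac{e^{- 7 x}}{6}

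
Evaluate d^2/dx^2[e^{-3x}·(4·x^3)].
12 x \left(3 x^{2} - 6 x + 2\right) e^{- 3 x}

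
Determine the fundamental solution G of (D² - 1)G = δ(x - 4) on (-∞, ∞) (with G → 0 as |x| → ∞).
-\frac{e^{-|x - 4|}}{2}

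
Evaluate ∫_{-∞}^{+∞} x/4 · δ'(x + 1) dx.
- \frac{1}{4}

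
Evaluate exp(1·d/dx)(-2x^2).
- 2 x^{2} - 4 x - 2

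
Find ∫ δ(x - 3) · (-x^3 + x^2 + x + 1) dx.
-14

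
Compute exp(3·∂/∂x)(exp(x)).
e^{x + 3}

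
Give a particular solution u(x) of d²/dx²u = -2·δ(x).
-|x|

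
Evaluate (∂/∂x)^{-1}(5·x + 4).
\frac{5 x^{2}}{2} + 4 x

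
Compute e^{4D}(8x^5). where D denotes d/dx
8 x^{5} + 160 x^{4} + 1280 x^{3} + 5120 x^{2} + 10240 x + 8192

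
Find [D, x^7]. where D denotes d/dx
7 x^{6}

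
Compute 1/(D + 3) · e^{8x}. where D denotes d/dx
\frac{e^{8 x}}{11}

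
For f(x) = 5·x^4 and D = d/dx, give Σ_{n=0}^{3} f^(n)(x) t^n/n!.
5 x \left(4 t^{3} + 6 t^{2} x + 4 t x^{2} + x^{3}\right)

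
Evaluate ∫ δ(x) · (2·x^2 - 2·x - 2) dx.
-2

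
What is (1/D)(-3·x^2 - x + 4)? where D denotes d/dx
- x^{3} - \frac{x^{2}}{2} + 4 x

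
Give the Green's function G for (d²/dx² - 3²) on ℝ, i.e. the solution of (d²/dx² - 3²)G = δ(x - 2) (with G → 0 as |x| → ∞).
-\frac{e^{-3|x - 2|}}{6}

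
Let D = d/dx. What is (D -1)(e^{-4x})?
- 5 e^{- 4 x}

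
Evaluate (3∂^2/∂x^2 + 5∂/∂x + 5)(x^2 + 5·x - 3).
5 x^{2} + 35 x + 16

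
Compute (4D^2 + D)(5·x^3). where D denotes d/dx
15 x \left(x + 8\right)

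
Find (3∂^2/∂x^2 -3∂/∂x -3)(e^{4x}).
33 e^{4 x}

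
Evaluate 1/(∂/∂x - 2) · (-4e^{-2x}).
e^{- 2 x}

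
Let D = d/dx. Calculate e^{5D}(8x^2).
8 x^{2} + 80 x + 200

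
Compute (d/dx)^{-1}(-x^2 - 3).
- \frac{x^{3}}{3} - 3 x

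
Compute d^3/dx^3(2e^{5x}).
250 e^{5 x}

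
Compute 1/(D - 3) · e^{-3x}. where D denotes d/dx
- \frac{e^{- 3 x}}{6}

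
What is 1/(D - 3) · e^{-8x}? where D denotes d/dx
- \frac{e^{- 8 x}}{11}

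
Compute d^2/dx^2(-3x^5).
- 60 x^{3}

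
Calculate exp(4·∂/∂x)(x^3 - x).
x^{3} + 12 x^{2} + 47 x + 60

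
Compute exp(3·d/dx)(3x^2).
3 x^{2} + 18 x + 27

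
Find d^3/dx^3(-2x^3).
-12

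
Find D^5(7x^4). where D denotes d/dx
0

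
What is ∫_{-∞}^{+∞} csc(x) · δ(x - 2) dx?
\csc{\left(2 \right)}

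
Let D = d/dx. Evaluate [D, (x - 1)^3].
3 \left(x - 1\right)^{2}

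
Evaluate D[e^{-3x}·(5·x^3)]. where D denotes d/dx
15 x^{2} \left(1 - x\right) e^{- 3 x}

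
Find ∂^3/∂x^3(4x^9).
2016 x^{6}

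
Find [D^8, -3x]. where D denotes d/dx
-24D^{7}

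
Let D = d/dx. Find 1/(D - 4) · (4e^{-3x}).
- \frac{4 e^{- 3 x}}{7}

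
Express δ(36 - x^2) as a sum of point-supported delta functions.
\frac{\delta(x - 6) + \delta(x + 6)}{12}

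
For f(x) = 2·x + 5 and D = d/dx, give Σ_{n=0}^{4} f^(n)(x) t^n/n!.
2 t + 2 x + 5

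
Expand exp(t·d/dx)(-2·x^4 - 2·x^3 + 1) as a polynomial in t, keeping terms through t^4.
- 2 t^{4} - t^{3} \left(8 x + 2\right) - 6 t^{2} x \left(2 x + 1\right) - 2 t x^{2} \left(4 x + 3\right) - 2 x^{4} - 2 x^{3} + 1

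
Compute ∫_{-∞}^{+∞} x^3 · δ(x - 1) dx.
1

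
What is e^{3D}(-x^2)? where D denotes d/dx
- x^{2} - 6 x - 9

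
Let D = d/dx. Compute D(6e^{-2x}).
- 12 e^{- 2 x}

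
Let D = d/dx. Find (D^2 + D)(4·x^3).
12 x \left(x + 2\right)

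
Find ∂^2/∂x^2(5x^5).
100 x^{3}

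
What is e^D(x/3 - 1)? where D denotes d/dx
\frac{x}{3} - \frac{2}{3}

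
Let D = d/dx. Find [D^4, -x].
-4D^{3}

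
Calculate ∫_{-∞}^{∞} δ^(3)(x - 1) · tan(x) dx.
- 6 \tan^{4}{\left(1 \right)} - 8 \tan^{2}{\left(1 \right)} - 2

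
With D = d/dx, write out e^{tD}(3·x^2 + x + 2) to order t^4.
3 t^{2} + t \left(6 x + 1\right) + 3 x^{2} + x + 2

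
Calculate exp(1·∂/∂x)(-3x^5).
- 3 x^{5} - 15 x^{4} - 30 x^{3} - 30 x^{2} - 15 x - 3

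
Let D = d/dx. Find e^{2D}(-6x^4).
- 6 x^{4} - 48 x^{3} - 144 x^{2} - 192 x - 96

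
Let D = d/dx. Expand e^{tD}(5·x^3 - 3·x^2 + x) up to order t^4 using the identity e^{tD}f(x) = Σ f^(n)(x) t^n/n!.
5 t^{3} + t^{2} \left(15 x - 3\right) + t \left(15 x^{2} - 6 x + 1\right) + 5 x^{3} - 3 x^{2} + x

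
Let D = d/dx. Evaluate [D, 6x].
6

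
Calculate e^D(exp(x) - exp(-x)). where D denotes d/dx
2 \sinh{\left(x + 1 \right)}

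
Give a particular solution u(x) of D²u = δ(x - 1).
\frac{|x - 1|}{2}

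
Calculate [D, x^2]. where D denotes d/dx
2 x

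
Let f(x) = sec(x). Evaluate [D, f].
\tan{\left(x \right)} \sec{\left(x \right)}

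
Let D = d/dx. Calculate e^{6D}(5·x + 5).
5 x + 35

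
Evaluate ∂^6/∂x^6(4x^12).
2661120 x^{6}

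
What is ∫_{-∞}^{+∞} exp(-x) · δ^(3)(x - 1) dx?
e^{-1}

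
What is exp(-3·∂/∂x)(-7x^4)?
- 7 x^{4} + 84 x^{3} - 378 x^{2} + 756 x - 567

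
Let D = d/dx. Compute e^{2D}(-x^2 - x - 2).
- x^{2} - 5 x - 8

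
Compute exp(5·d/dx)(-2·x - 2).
- 2 x - 12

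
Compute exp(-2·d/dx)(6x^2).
6 x^{2} - 24 x + 24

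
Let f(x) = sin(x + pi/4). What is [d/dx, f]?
\cos{\left(x + \frac{\pi}{4} \right)}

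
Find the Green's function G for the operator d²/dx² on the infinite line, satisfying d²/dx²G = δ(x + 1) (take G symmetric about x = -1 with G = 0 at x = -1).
\frac{|x + 1|}{2}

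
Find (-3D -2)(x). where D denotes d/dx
- 2 x - 3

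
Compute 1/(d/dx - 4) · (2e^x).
- \frac{2 e^{x}}{3}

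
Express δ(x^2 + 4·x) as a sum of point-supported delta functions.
\frac{\delta(x + 4) + \delta(x)}{4}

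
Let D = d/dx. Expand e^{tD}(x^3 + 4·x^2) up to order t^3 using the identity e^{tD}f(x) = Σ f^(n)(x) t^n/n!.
t^{3} + t^{2} \left(3 x + 4\right) + t x \left(3 x + 8\right) + x^{3} + 4 x^{2}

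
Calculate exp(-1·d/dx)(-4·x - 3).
1 - 4 x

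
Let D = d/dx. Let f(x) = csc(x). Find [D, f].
- \cot{\left(x \right)} \csc{\left(x \right)}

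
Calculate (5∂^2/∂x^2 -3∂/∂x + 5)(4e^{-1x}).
52 e^{- x}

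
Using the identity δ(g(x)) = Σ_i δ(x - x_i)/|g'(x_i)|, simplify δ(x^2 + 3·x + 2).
\frac{\delta(x + 2) + \delta(x + 1)}{1}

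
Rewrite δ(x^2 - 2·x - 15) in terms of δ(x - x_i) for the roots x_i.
\frac{\delta(x + 3) + \delta(x - 5)}{8}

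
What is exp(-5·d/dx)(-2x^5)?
- 2 x^{5} + 50 x^{4} - 500 x^{3} + 2500 x^{2} - 6250 x + 6250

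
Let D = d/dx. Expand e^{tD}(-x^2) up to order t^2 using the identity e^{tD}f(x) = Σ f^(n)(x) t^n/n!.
- t^{2} - 2 t x - x^{2}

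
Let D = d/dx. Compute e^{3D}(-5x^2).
- 5 x^{2} - 30 x - 45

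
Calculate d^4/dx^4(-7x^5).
- 840 x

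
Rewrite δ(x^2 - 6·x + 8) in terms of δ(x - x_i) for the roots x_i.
\frac{\delta(x - 4) + \delta(x - 2)}{2}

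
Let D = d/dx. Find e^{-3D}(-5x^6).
- 5 x^{6} + 90 x^{5} - 675 x^{4} + 2700 x^{3} - 6075 x^{2} + 7290 x - 3645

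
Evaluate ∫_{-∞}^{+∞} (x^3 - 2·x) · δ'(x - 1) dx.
-1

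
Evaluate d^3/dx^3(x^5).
60 x^{2}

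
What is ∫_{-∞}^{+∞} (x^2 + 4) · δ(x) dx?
4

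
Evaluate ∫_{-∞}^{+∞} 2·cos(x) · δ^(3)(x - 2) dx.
- 2 \sin{\left(2 \right)}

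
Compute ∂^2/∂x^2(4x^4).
48 x^{2}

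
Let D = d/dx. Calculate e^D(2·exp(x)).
2 e^{x + 1}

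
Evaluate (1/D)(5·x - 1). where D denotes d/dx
\frac{5 x^{2}}{2} - x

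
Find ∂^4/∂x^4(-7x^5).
- 840 x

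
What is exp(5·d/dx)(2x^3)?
2 x^{3} + 30 x^{2} + 150 x + 250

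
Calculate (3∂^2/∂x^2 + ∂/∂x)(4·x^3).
12 x \left(x + 6\right)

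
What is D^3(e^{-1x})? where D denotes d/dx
- e^{- x}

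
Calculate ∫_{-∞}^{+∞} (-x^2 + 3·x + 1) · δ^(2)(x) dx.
-2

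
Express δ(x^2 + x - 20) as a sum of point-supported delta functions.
\frac{\delta(x - 4) + \delta(x + 5)}{9}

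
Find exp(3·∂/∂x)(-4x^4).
- 4 x^{4} - 48 x^{3} - 216 x^{2} - 432 x - 324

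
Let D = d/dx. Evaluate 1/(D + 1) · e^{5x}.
\frac{e^{5 x}}{6}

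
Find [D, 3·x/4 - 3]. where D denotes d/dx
\frac{3}{4}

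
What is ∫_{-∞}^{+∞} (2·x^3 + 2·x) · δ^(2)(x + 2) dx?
-24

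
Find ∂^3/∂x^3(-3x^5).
- 180 x^{2}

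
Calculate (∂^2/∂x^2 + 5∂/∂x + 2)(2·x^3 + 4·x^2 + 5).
4 x^{3} + 38 x^{2} + 52 x + 18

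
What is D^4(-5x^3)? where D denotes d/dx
0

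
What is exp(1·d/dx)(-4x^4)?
- 4 x^{4} - 16 x^{3} - 24 x^{2} - 16 x - 4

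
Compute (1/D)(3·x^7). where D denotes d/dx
\frac{3 x^{8}}{8}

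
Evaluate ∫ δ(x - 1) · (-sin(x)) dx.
- \sin{\left(1 \right)}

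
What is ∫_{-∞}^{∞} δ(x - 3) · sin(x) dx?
\sin{\left(3 \right)}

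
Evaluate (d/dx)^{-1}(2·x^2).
\frac{2 x^{3}}{3}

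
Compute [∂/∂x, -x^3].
- 3 x^{2}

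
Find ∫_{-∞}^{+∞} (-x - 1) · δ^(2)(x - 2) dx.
0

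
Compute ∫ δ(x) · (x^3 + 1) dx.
1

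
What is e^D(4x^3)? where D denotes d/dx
4 x^{3} + 12 x^{2} + 12 x + 4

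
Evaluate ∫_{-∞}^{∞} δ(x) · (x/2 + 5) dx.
5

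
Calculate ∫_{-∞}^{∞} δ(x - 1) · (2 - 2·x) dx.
0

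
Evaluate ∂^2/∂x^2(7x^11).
770 x^{9}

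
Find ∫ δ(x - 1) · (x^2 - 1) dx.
0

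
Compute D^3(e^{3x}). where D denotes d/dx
27 e^{3 x}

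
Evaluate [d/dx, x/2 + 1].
\frac{1}{2}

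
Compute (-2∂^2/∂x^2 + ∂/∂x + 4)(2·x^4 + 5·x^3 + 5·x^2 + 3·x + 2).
8 x^{4} + 28 x^{3} - 13 x^{2} - 38 x - 9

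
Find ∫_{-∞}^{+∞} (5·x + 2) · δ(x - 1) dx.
7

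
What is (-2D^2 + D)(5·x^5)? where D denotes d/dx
25 x^{3} \left(x - 8\right)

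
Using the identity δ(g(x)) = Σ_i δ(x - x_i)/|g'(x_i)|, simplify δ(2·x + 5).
\frac{\delta(x + 5/2)}{2}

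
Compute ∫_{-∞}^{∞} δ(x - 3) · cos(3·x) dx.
\cos{\left(9 \right)}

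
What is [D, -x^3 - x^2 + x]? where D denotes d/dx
- 3 x^{2} - 2 x + 1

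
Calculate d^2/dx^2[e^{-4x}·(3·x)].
24 \left(2 x - 1\right) e^{- 4 x}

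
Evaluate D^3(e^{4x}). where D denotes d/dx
64 e^{4 x}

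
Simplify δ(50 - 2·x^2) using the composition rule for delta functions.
\frac{\delta(x - 5) + \delta(x + 5)}{20}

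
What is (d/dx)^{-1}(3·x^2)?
x^{3}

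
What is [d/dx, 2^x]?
2^{x} \log{\left(2 \right)}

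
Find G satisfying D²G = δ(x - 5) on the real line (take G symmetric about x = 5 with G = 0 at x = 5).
\frac{|x - 5|}{2}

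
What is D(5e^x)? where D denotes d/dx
5 e^{x}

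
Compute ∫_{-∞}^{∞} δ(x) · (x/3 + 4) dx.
4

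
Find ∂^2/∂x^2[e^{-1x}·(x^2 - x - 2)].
\left(x^{2} - 5 x + 2\right) e^{- x}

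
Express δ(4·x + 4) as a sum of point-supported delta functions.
\frac{\delta(x + 1)}{4}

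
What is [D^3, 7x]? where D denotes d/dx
21D^{2}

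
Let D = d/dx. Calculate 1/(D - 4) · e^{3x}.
- e^{3 x}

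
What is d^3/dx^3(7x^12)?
9240 x^{9}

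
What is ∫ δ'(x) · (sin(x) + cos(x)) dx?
-1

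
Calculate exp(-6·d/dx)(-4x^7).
- 4 x^{7} + 168 x^{6} - 3024 x^{5} + 30240 x^{4} - 181440 x^{3} + 653184 x^{2} - 1306368 x + 1119744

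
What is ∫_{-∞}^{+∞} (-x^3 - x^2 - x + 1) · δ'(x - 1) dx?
6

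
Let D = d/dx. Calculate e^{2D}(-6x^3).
- 6 x^{3} - 36 x^{2} - 72 x - 48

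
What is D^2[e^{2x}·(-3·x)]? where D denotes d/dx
12 \left(- x - 1\right) e^{2 x}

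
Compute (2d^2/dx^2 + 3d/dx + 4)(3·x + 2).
12 x + 17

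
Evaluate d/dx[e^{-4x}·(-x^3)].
x^{2} \left(4 x - 3\right) e^{- 4 x}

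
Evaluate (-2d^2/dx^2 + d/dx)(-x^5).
5 x^{3} \left(8 - x\right)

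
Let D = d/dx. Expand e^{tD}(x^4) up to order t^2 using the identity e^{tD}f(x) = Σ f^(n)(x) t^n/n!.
x^{2} \left(6 t^{2} + 4 t x + x^{2}\right)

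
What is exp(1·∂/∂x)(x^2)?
x^{2} + 2 x + 1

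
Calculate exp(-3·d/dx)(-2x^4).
- 2 x^{4} + 24 x^{3} - 108 x^{2} + 216 x - 162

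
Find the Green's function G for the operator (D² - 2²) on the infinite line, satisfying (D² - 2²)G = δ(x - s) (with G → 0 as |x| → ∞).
-\frac{e^{-2|x-s|}}{4}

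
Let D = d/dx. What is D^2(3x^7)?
126 x^{5}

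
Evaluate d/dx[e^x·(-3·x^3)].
3 x^{2} \left(- x - 3\right) e^{x}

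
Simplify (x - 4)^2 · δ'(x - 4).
0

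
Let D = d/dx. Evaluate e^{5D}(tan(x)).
\tan{\left(x + 5 \right)}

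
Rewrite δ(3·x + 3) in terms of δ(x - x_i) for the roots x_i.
\frac{\delta(x + 1)}{3}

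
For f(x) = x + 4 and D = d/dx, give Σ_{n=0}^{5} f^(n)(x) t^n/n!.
t + x + 4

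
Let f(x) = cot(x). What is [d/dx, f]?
- \frac{1}{\sin^{2}{\left(x \right)}}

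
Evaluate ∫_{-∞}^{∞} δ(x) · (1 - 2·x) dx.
1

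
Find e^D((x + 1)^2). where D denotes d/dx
x^{2} + 4 x + 4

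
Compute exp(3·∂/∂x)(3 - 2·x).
- 2 x - 3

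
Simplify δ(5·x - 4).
\frac{\delta(x - 4/5)}{5}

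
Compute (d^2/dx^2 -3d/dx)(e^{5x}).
10 e^{5 x}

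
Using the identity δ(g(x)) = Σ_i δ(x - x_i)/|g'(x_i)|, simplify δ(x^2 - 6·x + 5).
\frac{\delta(x - 5) + \delta(x - 1)}{4}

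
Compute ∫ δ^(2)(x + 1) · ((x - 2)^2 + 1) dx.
2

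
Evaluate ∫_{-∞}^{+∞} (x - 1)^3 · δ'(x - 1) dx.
0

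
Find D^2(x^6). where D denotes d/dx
30 x^{4}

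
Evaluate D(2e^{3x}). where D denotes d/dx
6 e^{3 x}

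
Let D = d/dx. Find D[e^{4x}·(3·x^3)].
x^{2} \left(12 x + 9\right) e^{4 x}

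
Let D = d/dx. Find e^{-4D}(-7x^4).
- 7 x^{4} + 112 x^{3} - 672 x^{2} + 1792 x - 1792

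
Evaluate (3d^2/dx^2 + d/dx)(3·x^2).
6 x + 18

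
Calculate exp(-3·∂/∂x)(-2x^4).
- 2 x^{4} + 24 x^{3} - 108 x^{2} + 216 x - 162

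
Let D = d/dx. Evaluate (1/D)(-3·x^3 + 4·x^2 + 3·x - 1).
- \frac{3 x^{4}}{4} + \frac{4 x^{3}}{3} + \frac{3 x^{2}}{2} - x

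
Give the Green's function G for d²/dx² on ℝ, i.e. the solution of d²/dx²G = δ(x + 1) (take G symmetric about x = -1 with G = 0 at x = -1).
\frac{|x + 1|}{2}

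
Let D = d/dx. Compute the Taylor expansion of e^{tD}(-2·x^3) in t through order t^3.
- 2 t^{3} - 6 t^{2} x - 6 t x^{2} - 2 x^{3}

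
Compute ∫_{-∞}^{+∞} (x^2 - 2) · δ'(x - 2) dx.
-4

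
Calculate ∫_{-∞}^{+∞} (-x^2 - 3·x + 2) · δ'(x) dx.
3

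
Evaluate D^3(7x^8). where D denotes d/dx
2352 x^{5}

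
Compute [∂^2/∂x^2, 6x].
12\frac{d}{dx}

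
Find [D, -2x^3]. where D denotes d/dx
- 6 x^{2}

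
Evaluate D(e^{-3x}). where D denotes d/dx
- 3 e^{- 3 x}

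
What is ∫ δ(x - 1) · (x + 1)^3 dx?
8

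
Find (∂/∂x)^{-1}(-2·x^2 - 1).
- \frac{2 x^{3}}{3} - x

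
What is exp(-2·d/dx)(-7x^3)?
- 7 x^{3} + 42 x^{2} - 84 x + 56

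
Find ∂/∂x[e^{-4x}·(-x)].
\left(4 x - 1\right) e^{- 4 x}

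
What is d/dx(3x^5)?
15 x^{4}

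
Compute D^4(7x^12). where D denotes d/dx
83160 x^{8}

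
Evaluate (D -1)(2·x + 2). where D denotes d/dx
- 2 x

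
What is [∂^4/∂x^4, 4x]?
16\frac{d^{3}}{dx^{3}}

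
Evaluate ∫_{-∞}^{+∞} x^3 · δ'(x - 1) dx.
-3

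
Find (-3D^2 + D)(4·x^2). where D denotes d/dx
8 x - 24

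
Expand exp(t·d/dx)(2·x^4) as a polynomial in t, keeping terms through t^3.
2 x \left(4 t^{3} + 6 t^{2} x + 4 t x^{2} + x^{3}\right)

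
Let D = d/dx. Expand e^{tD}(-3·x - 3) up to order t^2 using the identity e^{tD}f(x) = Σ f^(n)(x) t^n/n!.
- 3 t - 3 x - 3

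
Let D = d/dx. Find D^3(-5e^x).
- 5 e^{x}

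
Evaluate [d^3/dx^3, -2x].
-6\frac{d^{2}}{dx^{2}}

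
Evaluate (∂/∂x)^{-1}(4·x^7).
\frac{x^{8}}{2}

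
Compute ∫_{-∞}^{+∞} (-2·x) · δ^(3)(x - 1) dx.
0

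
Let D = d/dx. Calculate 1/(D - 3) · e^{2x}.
- e^{2 x}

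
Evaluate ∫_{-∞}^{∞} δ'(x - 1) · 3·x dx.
-3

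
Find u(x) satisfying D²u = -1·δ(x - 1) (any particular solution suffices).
-\frac{|x - 1|}{2}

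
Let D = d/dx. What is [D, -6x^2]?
- 12 x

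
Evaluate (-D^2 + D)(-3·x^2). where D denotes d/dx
6 - 6 x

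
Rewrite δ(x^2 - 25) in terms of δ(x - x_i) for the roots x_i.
\frac{\delta(x - 5) + \delta(x + 5)}{10}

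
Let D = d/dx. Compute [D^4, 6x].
24D^{3}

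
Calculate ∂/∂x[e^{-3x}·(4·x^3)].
12 x^{2} \left(1 - x\right) e^{- 3 x}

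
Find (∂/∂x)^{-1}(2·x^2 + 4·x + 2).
\frac{2 x^{3}}{3} + 2 x^{2} + 2 x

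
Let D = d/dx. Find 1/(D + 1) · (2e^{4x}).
\frac{2 e^{4 x}}{5}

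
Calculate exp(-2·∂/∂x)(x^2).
x^{2} - 4 x + 4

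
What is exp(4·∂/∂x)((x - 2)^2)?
x^{2} + 4 x + 4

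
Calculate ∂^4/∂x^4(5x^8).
8400 x^{4}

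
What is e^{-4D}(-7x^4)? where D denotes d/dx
- 7 x^{4} + 112 x^{3} - 672 x^{2} + 1792 x - 1792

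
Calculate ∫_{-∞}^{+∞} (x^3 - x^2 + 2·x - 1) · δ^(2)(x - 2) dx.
10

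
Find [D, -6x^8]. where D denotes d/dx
- 48 x^{7}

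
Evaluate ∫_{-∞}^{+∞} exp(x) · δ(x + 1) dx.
e^{-1}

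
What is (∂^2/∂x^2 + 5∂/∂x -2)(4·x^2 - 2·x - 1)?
4 x \left(11 - 2 x\right)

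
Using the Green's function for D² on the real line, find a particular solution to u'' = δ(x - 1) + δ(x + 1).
\frac{|x - 1|}{2} + \frac{|x + 1|}{2}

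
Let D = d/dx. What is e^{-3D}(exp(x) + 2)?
e^{x - 3} + 2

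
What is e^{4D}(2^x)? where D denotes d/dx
2^{x + 4}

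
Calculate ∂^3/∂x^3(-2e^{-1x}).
2 e^{- x}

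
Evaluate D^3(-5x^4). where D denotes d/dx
- 120 x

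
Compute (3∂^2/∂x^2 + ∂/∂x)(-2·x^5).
10 x^{3} \left(- x - 12\right)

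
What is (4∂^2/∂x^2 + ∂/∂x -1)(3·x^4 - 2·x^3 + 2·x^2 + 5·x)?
- 3 x^{4} + 14 x^{3} + 136 x^{2} - 49 x + 21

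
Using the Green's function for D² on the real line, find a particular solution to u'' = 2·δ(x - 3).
|x - 3|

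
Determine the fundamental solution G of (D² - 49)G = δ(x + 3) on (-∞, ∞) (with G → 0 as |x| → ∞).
-\frac{e^{-7|x + 3|}}{14}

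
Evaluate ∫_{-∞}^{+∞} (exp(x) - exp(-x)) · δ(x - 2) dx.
2 \sinh{\left(2 \right)}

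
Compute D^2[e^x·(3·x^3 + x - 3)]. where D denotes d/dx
\left(3 x^{3} + 18 x^{2} + 19 x - 1\right) e^{x}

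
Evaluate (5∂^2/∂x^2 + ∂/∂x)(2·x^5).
10 x^{3} \left(x + 20\right)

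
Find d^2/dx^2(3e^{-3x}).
27 e^{- 3 x}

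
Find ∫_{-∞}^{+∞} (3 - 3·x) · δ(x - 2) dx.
-3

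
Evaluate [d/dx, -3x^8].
- 24 x^{7}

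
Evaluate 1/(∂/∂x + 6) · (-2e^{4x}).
- \frac{e^{4 x}}{5}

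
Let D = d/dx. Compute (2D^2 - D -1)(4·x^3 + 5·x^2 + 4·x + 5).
- 4 x^{3} - 17 x^{2} + 34 x + 11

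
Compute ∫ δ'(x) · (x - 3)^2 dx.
6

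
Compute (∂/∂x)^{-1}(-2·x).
- x^{2}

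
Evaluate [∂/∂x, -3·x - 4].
-3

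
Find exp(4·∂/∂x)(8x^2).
8 x^{2} + 64 x + 128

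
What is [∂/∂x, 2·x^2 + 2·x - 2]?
4 x + 2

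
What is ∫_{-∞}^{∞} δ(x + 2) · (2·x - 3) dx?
-7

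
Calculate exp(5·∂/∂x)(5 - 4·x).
- 4 x - 15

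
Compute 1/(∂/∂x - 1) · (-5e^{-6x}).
\frac{5 e^{- 6 x}}{7}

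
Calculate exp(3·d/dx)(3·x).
3 x + 9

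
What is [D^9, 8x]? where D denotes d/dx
72D^{8}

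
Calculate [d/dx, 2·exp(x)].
2 e^{x}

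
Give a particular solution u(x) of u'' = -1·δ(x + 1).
-\frac{|x + 1|}{2}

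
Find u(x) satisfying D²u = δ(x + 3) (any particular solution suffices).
\frac{|x + 3|}{2}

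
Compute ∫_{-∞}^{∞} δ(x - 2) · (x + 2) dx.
4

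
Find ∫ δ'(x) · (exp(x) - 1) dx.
-1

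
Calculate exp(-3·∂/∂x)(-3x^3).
- 3 x^{3} + 27 x^{2} - 81 x + 81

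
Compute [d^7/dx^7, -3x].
-21\frac{d^{6}}{dx^{6}}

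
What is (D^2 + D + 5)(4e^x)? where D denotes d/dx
28 e^{x}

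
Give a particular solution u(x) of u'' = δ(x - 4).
\frac{|x - 4|}{2}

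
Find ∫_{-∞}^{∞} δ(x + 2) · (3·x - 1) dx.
-7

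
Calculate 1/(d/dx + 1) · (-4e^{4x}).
- \frac{4 e^{4 x}}{5}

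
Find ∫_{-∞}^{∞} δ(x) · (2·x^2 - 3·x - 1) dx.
-1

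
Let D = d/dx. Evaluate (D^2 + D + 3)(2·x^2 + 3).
6 x^{2} + 4 x + 13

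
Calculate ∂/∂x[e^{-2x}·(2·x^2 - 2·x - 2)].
2 \left(- 2 x^{2} + 4 x + 1\right) e^{- 2 x}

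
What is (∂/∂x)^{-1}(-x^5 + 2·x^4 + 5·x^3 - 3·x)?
- \frac{x^{6}}{6} + \frac{2 x^{5}}{5} + \frac{5 x^{4}}{4} - \frac{3 x^{2}}{2}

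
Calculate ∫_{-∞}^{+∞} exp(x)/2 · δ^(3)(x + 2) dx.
- \frac{1}{2 e^{2}}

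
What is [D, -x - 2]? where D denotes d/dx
-1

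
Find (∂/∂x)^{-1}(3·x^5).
\frac{x^{6}}{2}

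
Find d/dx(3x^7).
21 x^{6}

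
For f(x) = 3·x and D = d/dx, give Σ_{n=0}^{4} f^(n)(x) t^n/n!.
3 t + 3 x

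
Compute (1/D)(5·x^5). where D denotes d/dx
\frac{5 x^{6}}{6}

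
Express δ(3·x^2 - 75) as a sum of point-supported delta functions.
\frac{\delta(x - 5) + \delta(x + 5)}{30}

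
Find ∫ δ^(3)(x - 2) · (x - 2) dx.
0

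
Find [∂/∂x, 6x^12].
72 x^{11}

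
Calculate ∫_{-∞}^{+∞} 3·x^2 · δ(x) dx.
0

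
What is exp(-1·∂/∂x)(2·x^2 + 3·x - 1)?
2 x^{2} - x - 2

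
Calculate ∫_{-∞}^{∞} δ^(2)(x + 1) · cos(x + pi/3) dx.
- \sin{\left(\frac{\pi}{6} + 1 \right)}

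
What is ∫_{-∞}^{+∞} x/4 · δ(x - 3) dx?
\frac{3}{4}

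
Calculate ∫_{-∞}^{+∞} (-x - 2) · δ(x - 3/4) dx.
- \frac{11}{4}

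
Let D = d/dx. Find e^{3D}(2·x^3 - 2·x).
2 x^{3} + 18 x^{2} + 52 x + 48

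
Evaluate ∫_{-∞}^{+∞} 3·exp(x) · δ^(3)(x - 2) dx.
- 3 e^{2}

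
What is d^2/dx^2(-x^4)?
- 12 x^{2}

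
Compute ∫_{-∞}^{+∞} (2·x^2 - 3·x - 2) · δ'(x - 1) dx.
-1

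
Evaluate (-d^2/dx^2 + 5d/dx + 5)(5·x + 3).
25 x + 40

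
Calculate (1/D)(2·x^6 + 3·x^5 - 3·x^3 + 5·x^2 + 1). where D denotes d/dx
\frac{2 x^{7}}{7} + \frac{x^{6}}{2} - \frac{3 x^{4}}{4} + \frac{5 x^{3}}{3} + x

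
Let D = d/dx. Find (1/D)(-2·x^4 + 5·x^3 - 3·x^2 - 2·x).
- \frac{2 x^{5}}{5} + \frac{5 x^{4}}{4} - x^{3} - x^{2}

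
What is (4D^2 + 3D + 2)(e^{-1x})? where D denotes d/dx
3 e^{- x}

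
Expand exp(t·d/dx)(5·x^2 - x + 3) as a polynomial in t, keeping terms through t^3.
5 t^{2} + t \left(10 x - 1\right) + 5 x^{2} - x + 3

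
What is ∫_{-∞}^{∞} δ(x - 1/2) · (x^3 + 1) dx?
\frac{9}{8}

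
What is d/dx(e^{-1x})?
- e^{- x}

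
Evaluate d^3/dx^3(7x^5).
420 x^{2}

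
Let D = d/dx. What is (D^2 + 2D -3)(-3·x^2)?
9 x^{2} - 12 x - 6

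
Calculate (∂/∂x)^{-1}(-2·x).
- x^{2}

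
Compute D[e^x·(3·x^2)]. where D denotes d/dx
3 x \left(x + 2\right) e^{x}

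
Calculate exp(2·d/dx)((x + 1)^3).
x^{3} + 9 x^{2} + 27 x + 27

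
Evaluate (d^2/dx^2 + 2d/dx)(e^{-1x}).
- e^{- x}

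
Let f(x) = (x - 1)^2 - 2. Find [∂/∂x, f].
2 x - 2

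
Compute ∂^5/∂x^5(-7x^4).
0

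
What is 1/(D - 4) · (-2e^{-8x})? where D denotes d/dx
\frac{e^{- 8 x}}{6}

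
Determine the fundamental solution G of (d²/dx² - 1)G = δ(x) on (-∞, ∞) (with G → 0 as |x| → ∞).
-\frac{e^{-|x|}}{2}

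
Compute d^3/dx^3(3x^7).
630 x^{4}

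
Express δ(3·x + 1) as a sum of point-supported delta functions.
\frac{\delta(x + 1/3)}{3}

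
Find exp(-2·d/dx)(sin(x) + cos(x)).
\sqrt{2} \cos{\left(- x + \frac{\pi}{4} + 2 \right)}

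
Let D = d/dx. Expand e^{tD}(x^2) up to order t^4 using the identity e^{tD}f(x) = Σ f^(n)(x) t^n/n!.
t^{2} + 2 t x + x^{2}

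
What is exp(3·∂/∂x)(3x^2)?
3 x^{2} + 18 x + 27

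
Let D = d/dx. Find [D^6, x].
6D^{5}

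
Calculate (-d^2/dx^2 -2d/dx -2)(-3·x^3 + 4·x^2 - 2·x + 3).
6 x^{3} + 10 x^{2} + 6 x - 10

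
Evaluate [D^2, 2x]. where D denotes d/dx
4D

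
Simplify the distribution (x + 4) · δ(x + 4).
0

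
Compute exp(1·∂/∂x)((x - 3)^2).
x^{2} - 4 x + 4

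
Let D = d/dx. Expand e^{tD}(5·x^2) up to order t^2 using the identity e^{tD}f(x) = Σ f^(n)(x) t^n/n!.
5 t^{2} + 10 t x + 5 x^{2}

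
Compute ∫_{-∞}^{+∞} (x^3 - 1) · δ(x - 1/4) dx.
- \frac{63}{64}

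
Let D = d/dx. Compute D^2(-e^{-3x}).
- 9 e^{- 3 x}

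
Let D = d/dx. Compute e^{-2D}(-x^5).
- x^{5} + 10 x^{4} - 40 x^{3} + 80 x^{2} - 80 x + 32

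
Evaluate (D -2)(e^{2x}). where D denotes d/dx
0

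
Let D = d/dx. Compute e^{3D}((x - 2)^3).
x^{3} + 3 x^{2} + 3 x + 1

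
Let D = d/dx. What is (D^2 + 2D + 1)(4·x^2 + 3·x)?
4 x^{2} + 19 x + 14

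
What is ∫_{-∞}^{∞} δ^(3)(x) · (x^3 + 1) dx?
-6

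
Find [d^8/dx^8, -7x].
-56\frac{d^{7}}{dx^{7}}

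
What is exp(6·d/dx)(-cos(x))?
- \cos{\left(x + 6 \right)}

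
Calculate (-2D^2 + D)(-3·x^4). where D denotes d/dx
12 x^{2} \left(6 - x\right)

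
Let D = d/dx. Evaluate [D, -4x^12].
- 48 x^{11}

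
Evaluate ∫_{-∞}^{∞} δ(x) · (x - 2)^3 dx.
-8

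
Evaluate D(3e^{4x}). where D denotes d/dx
12 e^{4 x}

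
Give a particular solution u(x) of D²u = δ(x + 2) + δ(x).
\frac{|x + 2|}{2} + \frac{|x|}{2}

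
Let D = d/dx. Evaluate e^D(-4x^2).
- 4 x^{2} - 8 x - 4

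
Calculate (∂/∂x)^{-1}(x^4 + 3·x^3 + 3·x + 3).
\frac{x^{5}}{5} + \frac{3 x^{4}}{4} + \frac{3 x^{2}}{2} + 3 x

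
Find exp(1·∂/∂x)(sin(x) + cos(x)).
\sqrt{2} \sin{\left(x + \frac{\pi}{4} + 1 \right)}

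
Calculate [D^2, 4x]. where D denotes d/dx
8D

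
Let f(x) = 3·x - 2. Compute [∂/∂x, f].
3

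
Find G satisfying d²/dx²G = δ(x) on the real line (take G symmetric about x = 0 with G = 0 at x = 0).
\frac{|x|}{2}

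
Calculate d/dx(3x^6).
18 x^{5}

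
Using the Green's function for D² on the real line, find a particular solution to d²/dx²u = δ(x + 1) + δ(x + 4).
\frac{|x + 1|}{2} + \frac{|x + 4|}{2}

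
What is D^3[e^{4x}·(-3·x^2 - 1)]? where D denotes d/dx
\left(- 192 x^{2} - 288 x - 136\right) e^{4 x}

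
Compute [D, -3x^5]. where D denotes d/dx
- 15 x^{4}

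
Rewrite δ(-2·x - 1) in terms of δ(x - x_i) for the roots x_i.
\frac{\delta(x + 1/2)}{2}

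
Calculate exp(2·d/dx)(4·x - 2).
4 x + 6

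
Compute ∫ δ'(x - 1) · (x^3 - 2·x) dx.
-1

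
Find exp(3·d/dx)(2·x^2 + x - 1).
2 x^{2} + 13 x + 20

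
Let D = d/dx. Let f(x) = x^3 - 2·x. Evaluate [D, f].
3 x^{2} - 2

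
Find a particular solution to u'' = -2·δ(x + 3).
-|x + 3|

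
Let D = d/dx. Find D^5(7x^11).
388080 x^{6}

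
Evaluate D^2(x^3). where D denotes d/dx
6 x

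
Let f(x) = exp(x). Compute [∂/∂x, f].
e^{x}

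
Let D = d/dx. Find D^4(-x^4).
-24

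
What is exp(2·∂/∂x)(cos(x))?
\cos{\left(x + 2 \right)}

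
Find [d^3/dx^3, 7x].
21\frac{d^{2}}{dx^{2}}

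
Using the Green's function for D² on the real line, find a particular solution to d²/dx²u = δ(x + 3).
\frac{|x + 3|}{2}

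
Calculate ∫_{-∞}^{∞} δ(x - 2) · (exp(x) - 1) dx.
-1 + e^{2}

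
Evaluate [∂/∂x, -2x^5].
- 10 x^{4}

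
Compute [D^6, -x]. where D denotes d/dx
-6D^{5}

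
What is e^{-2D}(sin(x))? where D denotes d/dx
\sin{\left(x - 2 \right)}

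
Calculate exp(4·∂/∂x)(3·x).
3 x + 12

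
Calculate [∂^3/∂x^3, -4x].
-12\frac{d^{2}}{dx^{2}}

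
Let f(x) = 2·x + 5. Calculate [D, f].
2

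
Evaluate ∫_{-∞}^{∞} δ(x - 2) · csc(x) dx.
\csc{\left(2 \right)}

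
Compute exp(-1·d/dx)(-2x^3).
- 2 x^{3} + 6 x^{2} - 6 x + 2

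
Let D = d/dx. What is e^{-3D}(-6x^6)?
- 6 x^{6} + 108 x^{5} - 810 x^{4} + 3240 x^{3} - 7290 x^{2} + 8748 x - 4374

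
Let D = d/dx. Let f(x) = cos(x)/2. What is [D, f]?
- \frac{\sin{\left(x \right)}}{2}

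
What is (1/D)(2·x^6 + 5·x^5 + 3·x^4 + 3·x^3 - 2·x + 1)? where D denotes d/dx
\frac{2 x^{7}}{7} + \frac{5 x^{6}}{6} + \frac{3 x^{5}}{5} + \frac{3 x^{4}}{4} - x^{2} + x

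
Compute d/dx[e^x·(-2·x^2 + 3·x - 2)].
\left(- 2 x^{2} - x + 1\right) e^{x}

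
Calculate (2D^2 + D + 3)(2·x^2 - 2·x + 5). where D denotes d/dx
6 x^{2} - 2 x + 21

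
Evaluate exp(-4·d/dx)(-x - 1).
3 - x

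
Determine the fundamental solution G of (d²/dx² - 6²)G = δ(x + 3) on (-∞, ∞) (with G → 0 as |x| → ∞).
-\frac{e^{-6|x + 3|}}{12}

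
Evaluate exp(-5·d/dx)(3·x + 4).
3 x - 11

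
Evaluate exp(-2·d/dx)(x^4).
x^{4} - 8 x^{3} + 24 x^{2} - 32 x + 16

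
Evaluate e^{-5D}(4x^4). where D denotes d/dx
4 x^{4} - 80 x^{3} + 600 x^{2} - 2000 x + 2500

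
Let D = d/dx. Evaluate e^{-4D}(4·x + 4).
4 x - 12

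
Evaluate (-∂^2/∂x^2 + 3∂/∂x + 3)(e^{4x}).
- e^{4 x}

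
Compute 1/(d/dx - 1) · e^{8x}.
\frac{e^{8 x}}{7}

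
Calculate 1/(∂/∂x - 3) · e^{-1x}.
- \frac{e^{- x}}{4}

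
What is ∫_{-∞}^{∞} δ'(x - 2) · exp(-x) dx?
e^{-2}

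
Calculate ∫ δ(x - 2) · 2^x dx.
4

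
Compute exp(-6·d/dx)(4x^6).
4 x^{6} - 144 x^{5} + 2160 x^{4} - 17280 x^{3} + 77760 x^{2} - 186624 x + 186624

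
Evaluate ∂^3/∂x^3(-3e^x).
- 3 e^{x}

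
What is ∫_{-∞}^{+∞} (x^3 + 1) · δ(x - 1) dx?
2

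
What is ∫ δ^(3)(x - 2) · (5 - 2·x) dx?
0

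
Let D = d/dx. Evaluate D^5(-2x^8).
- 13440 x^{3}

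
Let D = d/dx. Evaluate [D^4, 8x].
32D^{3}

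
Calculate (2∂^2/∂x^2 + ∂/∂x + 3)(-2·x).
- 6 x - 2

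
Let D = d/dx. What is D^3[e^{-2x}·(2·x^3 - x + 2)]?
8 \left(- 2 x^{3} + 9 x^{2} - 8 x - 2\right) e^{- 2 x}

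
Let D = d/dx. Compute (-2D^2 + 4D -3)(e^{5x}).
- 33 e^{5 x}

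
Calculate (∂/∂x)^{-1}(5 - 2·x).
- x^{2} + 5 x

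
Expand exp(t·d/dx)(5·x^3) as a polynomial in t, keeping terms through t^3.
5 t^{3} + 15 t^{2} x + 15 t x^{2} + 5 x^{3}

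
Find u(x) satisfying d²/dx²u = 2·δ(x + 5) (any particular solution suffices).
|x + 5|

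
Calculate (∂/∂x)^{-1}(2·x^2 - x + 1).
\frac{2 x^{3}}{3} - \frac{x^{2}}{2} + x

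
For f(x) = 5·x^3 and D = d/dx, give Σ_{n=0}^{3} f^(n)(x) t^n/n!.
5 t^{3} + 15 t^{2} x + 15 t x^{2} + 5 x^{3}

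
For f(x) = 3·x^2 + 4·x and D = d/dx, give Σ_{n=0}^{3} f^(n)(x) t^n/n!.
3 t^{2} + 2 t \left(3 x + 2\right) + 3 x^{2} + 4 x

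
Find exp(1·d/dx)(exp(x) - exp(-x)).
2 \sinh{\left(x + 1 \right)}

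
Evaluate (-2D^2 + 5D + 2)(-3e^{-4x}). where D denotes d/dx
150 e^{- 4 x}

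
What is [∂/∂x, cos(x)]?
- \sin{\left(x \right)}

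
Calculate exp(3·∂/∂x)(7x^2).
7 x^{2} + 42 x + 63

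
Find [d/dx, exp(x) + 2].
e^{x}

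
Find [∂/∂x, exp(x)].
e^{x}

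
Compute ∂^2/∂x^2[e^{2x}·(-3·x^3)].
- 6 x \left(2 x^{2} + 6 x + 3\right) e^{2 x}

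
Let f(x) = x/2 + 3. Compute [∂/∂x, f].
\frac{1}{2}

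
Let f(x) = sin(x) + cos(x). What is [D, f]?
- \sin{\left(x \right)} + \cos{\left(x \right)}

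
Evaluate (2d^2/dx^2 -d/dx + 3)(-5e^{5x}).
- 240 e^{5 x}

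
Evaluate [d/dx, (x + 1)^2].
2 x + 2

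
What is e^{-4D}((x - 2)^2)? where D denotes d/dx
x^{2} - 12 x + 36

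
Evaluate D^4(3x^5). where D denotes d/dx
360 x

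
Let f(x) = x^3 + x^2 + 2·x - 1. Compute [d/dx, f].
3 x^{2} + 2 x + 2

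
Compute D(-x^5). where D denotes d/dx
- 5 x^{4}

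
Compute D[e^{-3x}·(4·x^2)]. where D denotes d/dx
4 x \left(2 - 3 x\right) e^{- 3 x}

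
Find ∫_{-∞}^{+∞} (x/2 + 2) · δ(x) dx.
2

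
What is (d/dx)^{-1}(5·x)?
\frac{5 x^{2}}{2}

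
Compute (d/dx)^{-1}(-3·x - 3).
- \frac{3 x^{2}}{2} - 3 x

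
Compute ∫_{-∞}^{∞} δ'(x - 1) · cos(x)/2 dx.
\frac{\sin{\left(1 \right)}}{2}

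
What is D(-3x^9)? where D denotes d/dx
- 27 x^{8}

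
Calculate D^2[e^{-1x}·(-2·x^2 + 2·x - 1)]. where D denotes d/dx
\left(- 2 x^{2} + 10 x - 9\right) e^{- x}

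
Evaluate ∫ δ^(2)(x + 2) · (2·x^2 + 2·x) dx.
4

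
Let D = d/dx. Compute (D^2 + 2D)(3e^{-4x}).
24 e^{- 4 x}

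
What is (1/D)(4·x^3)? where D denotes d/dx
x^{4}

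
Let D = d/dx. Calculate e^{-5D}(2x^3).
2 x^{3} - 30 x^{2} + 150 x - 250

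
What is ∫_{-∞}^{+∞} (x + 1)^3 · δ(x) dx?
1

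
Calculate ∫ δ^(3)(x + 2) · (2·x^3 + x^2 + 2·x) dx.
-12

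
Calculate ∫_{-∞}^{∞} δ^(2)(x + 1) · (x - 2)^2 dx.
2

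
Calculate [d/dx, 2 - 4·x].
-4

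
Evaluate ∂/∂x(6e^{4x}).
24 e^{4 x}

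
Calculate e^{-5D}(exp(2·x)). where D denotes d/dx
e^{2 x - 10}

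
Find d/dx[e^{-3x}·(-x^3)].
3 x^{2} \left(x - 1\right) e^{- 3 x}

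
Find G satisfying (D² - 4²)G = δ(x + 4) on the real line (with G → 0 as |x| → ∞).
-\frac{e^{-4|x + 4|}}{8}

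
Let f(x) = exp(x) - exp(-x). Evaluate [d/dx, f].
2 \cosh{\left(x \right)}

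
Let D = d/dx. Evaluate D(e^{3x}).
3 e^{3 x}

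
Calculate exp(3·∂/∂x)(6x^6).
6 x^{6} + 108 x^{5} + 810 x^{4} + 3240 x^{3} + 7290 x^{2} + 8748 x + 4374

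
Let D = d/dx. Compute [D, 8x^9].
72 x^{8}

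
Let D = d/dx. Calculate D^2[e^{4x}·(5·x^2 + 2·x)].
\left(80 x^{2} + 112 x + 26\right) e^{4 x}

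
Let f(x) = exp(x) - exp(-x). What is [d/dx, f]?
2 \cosh{\left(x \right)}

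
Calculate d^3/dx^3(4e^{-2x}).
- 32 e^{- 2 x}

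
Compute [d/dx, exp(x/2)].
\frac{e^{\frac{x}{2}}}{2}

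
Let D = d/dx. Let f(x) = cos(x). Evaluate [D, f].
- \sin{\left(x \right)}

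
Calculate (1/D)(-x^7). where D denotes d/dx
- \frac{x^{8}}{8}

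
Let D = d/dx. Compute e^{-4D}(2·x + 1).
2 x - 7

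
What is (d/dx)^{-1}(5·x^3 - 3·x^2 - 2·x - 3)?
\frac{5 x^{4}}{4} - x^{3} - x^{2} - 3 x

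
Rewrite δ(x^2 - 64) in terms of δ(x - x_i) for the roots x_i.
\frac{\delta(x - 8) + \delta(x + 8)}{16}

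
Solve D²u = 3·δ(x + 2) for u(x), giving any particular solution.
\frac{3|x + 2|}{2}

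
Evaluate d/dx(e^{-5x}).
- 5 e^{- 5 x}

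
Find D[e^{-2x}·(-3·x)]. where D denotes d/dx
3 \left(2 x - 1\right) e^{- 2 x}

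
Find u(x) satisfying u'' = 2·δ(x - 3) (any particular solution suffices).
|x - 3|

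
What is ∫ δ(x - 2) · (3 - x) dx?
1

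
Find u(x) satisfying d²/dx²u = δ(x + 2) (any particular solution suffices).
\frac{|x + 2|}{2}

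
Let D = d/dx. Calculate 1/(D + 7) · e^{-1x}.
\frac{e^{- x}}{6}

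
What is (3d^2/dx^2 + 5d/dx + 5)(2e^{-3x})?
34 e^{- 3 x}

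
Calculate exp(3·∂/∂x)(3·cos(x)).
3 \cos{\left(x + 3 \right)}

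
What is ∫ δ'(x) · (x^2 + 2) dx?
0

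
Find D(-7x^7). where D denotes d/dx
- 49 x^{6}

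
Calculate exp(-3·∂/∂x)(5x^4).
5 x^{4} - 60 x^{3} + 270 x^{2} - 540 x + 405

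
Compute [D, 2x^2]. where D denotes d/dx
4 x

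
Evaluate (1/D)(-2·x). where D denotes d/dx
- x^{2}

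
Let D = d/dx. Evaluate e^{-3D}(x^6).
x^{6} - 18 x^{5} + 135 x^{4} - 540 x^{3} + 1215 x^{2} - 1458 x + 729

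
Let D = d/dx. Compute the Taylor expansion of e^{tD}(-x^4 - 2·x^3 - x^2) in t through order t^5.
- t^{4} - 2 t^{3} \left(2 x + 1\right) - t^{2} \left(6 x^{2} + 6 x + 1\right) - 2 t x \left(2 x^{2} + 3 x + 1\right) - x^{4} - 2 x^{3} - x^{2}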